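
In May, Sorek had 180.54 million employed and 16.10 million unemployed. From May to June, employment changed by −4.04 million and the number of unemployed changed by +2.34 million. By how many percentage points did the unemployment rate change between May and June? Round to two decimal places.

May: labor force = 180.54 + 16.10 = 196.64; u = 16.10/196.64 = 8.19%.
June: labor force = 176.50 + 18.44 = 194.94; u = 18.44/194.94 = 9.46%.
Change = 9.46% − 8.19% = +1.27 pp.

The unemployment rate changed by +1.27 percentage points.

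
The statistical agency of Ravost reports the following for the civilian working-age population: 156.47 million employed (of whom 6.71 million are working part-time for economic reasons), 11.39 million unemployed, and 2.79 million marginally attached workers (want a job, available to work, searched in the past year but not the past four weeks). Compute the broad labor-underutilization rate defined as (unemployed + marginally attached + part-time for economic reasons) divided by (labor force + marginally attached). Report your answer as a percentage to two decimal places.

Broad underutilization rate ≈ 12.24%.

Labor force = 156.47 + 11.39 = 167.86 million.
Numerator = 11.39 + 2.79 + 6.71 = 20.89 million.
Denominator = 167.86 + 2.79 = 170.65 million.
Broad rate = 20.89 / 170.65 = 12.24%.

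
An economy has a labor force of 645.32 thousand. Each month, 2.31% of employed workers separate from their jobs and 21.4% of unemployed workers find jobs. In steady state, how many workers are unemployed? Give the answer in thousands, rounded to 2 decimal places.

About 62.87 thousand are unemployed in steady state.

Steady-state unemployment rate u* = s/(s+f) = 2.31/(2.31+21.4) = 0.097427.
Unemployed = u* × labor force = 0.097427 × 645.32 ≈ 62.87 thousand.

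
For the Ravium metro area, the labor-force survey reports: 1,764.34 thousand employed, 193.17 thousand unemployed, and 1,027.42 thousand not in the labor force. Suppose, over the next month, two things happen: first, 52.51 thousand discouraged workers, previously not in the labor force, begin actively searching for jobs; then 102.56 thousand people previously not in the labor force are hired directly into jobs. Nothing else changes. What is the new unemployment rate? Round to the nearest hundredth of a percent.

Initially, labor force = 1,764.34 + 193.17 = 1,957.51 thousand, so u = 193.17/1,957.51 = 9.87%.
After the first change, unemployed and labor force both rise by 52.51 → E = 1,764.34, U = 245.68, labor force = 2,010.02 thousand.
After the second change, employed and labor force both rise by 102.56; unemployed unchanged → E = 1,866.90, U = 245.68, labor force = 2,112.58 thousand.
New unemployment rate = 245.68 / 2,112.58 = 11.63%.

New unemployment rate ≈ 11.63%.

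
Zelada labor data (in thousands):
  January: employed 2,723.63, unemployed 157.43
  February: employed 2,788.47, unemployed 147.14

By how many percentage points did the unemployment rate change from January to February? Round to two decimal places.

The unemployment rate changed by −0.45 percentage points.

January: labor force = 2,723.63 + 157.43 = 2,881.06; u = 157.43/2,881.06 = 5.46%.
February: labor force = 2,788.47 + 147.14 = 2,935.61; u = 147.14/2,935.61 = 5.01%.
Change = 5.01% − 5.46% = −0.45 pp.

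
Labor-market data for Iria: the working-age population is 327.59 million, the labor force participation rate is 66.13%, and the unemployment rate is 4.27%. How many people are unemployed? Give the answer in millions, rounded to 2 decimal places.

Labor force = 0.6613 × 327.59 = 216.64 million.
Unemployed = 0.0427 × 216.64 ≈ 9.25 million.

About 9.25 million are unemployed.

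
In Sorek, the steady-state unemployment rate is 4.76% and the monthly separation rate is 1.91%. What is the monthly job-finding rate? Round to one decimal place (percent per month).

Job-finding rate ≈ 38.2% per month.

From u* = s/(s+f): f = s·(1−u)/u.
f = 1.91 × (1 − 0.0476) / 0.0476 = 1.8191 / 0.0476 ≈ 38.2% per month.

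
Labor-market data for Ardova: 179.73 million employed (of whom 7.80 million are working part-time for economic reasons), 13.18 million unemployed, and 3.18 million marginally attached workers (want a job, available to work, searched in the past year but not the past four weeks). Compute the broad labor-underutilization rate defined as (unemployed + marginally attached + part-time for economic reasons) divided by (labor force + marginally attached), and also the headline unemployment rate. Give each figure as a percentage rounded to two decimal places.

Labor force = 179.73 + 13.18 = 192.91 million.
Numerator = 13.18 + 3.18 + 7.80 = 24.16 million.
Denominator = 192.91 + 3.18 = 196.09 million.
Broad rate = 24.16 / 196.09 = 12.32%.
Headline unemployment rate = 13.18 / 192.91 = 6.83%.

Broad underutilization rate ≈ 12.32%; headline unemployment rate ≈ 6.83%.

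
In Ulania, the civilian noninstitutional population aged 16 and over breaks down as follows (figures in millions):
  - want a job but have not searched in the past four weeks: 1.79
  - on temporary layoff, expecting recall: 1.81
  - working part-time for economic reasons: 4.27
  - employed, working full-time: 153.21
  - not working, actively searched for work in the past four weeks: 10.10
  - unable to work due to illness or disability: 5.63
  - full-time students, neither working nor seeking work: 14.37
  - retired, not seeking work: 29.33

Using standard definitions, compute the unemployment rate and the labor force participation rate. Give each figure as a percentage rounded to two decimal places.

Unemployment rate ≈ 7.03%; labor force participation rate ≈ 76.82%.

Employed = 4.27 + 153.21 = 157.48 million (anyone who worked, including part-time for economic reasons, counts as employed).
Unemployed = 1.81 + 10.10 = 11.91 million (jobless and actively searching, or on temporary layoff).
Labor force = 157.48 + 11.91 = 169.39 million.
Not in labor force = 1.79 + 5.63 + 14.37 + 29.33 = 51.12 million (those not working and not actively searching are outside the labor force — including those who want a job but have given up searching).
Civilian working-age population = 169.39 + 51.12 = 220.51 million.
Unemployment rate = 11.91 / 169.39 = 7.03%.
Labor force participation rate = 169.39 / 220.51 = 76.82%.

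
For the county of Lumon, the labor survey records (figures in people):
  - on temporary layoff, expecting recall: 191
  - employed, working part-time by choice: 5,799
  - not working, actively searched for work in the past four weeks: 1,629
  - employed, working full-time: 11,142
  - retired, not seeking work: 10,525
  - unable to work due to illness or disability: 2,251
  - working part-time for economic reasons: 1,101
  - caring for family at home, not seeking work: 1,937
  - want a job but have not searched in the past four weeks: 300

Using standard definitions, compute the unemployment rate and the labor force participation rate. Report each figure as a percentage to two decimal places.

Employed = 5,799 + 11,142 + 1,101 = 18,042 (anyone who worked, including part-time for economic reasons, counts as employed).
Unemployed = 191 + 1,629 = 1,820 (jobless and actively searching, or on temporary layoff).
Labor force = 18,042 + 1,820 = 19,862.
Not in labor force = 10,525 + 2,251 + 1,937 + 300 = 15,013 (those not working and not actively searching are outside the labor force — including those who want a job but have given up searching).
Civilian working-age population = 19,862 + 15,013 = 34,875.
Unemployment rate = 1,820 / 19,862 = 9.16%.
Labor force participation rate = 19,862 / 34,875 = 56.95%.

Unemployment rate ≈ 9.16%; labor force participation rate ≈ 56.95%.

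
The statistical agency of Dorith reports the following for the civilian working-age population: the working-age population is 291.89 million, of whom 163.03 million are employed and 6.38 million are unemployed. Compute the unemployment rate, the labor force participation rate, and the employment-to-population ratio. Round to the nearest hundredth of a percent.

Labor force = employed + unemployed = 163.03 + 6.38 = 169.41 million.
Unemployment rate = 6.38 / 169.41 = 3.77%.
Labor force participation rate = 169.41 / 291.89 = 58.04%.
Employment-population ratio = 163.03 / 291.89 = 55.85%.

Unemployment rate ≈ 3.77%; labor force participation rate ≈ 58.04%; employment-population ratio ≈ 55.85%.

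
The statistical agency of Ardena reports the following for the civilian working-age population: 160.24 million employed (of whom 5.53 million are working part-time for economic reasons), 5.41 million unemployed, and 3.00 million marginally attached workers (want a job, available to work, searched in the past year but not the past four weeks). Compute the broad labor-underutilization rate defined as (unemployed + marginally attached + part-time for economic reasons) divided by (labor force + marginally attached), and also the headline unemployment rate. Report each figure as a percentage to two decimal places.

Labor force = 160.24 + 5.41 = 165.65 million.
Numerator = 5.41 + 3.00 + 5.53 = 13.94 million.
Denominator = 165.65 + 3.00 = 168.65 million.
Broad rate = 13.94 / 168.65 = 8.27%.
Headline unemployment rate = 5.41 / 165.65 = 3.27%.

Broad underutilization rate ≈ 8.27%; headline unemployment rate ≈ 3.27%.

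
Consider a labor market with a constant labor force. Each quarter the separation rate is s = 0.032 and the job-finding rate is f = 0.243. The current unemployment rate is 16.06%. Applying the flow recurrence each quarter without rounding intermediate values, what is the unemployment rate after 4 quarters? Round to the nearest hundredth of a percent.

Unemployment rate after four quarters ≈ 12.86%.

With a fixed labor force, u_{t+1} = u_t + s·(1−u_t) − f·u_t = u_t·(1−s−f) + s.
Here 1−s−f = 0.725 and s = 0.032.
u_1 = 0.160600 × 0.725 + 0.032 = 0.148435.
u_2 = 0.148435 × 0.725 + 0.032 = 0.139615.
u_3 = 0.139615 × 0.725 + 0.032 = 0.133221.
u_4 = 0.133221 × 0.725 + 0.032 = 0.128585.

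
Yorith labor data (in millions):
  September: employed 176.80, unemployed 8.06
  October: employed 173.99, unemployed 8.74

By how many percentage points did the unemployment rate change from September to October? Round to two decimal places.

September: labor force = 176.80 + 8.06 = 184.86; u = 8.06/184.86 = 4.36%.
October: labor force = 173.99 + 8.74 = 182.73; u = 8.74/182.73 = 4.78%.
Change = 4.78% − 4.36% = +0.42 pp.

The unemployment rate changed by +0.42 percentage points.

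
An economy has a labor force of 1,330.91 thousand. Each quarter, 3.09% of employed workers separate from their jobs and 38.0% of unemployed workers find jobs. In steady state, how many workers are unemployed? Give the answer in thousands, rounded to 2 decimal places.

Steady-state unemployment rate u* = s/(s+f) = 3.09/(3.09+38.0) = 0.075201.
Unemployed = u* × labor force = 0.075201 × 1,330.91 ≈ 100.09 thousand.

About 100.09 thousand are unemployed in steady state.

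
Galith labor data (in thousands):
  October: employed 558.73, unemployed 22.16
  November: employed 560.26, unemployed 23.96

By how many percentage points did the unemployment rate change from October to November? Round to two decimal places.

The unemployment rate changed by +0.29 percentage points.

October: labor force = 558.73 + 22.16 = 580.89; u = 22.16/580.89 = 3.81%.
November: labor force = 560.26 + 23.96 = 584.22; u = 23.96/584.22 = 4.10%.
Change = 4.10% − 3.81% = +0.29 pp.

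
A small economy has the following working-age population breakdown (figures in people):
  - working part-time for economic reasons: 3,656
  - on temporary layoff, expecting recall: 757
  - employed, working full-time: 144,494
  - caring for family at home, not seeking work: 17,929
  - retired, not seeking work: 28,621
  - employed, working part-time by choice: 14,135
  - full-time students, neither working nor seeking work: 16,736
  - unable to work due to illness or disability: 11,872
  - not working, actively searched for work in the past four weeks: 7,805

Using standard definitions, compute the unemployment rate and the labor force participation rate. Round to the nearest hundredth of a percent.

Employed = 3,656 + 144,494 + 14,135 = 162,285 (anyone who worked, including part-time for economic reasons, counts as employed).
Unemployed = 757 + 7,805 = 8,562 (jobless and actively searching, or on temporary layoff).
Labor force = 162,285 + 8,562 = 170,847.
Not in labor force = 17,929 + 28,621 + 16,736 + 11,872 = 75,158 (those not working and not actively searching are outside the labor force).
Civilian working-age population = 170,847 + 75,158 = 246,005.
Unemployment rate = 8,562 / 170,847 = 5.01%.
Labor force participation rate = 170,847 / 246,005 = 69.45%.

Unemployment rate ≈ 5.01%; labor force participation rate ≈ 69.45%.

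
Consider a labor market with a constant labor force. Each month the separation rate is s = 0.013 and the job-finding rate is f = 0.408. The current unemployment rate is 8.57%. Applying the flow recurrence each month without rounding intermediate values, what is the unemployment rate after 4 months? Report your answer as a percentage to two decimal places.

Unemployment rate after four months ≈ 3.70%.

With a fixed labor force, u_{t+1} = u_t + s·(1−u_t) − f·u_t = u_t·(1−s−f) + s.
Here 1−s−f = 0.579 and s = 0.013.
u_1 = 0.085700 × 0.579 + 0.013 = 0.062620.
u_2 = 0.062620 × 0.579 + 0.013 = 0.049257.
u_3 = 0.049257 × 0.579 + 0.013 = 0.041520.
u_4 = 0.041520 × 0.579 + 0.013 = 0.037040.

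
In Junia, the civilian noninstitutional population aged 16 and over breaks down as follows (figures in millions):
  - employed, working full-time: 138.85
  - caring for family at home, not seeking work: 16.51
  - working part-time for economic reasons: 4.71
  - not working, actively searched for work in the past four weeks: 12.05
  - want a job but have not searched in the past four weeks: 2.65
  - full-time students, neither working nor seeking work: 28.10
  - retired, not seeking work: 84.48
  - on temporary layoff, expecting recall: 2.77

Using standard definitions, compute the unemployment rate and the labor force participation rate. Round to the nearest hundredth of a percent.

Employed = 138.85 + 4.71 = 143.56 million (anyone who worked, including part-time for economic reasons, counts as employed).
Unemployed = 12.05 + 2.77 = 14.82 million (jobless and actively searching, or on temporary layoff).
Labor force = 143.56 + 14.82 = 158.38 million.
Not in labor force = 16.51 + 2.65 + 28.10 + 84.48 = 131.74 million (those not working and not actively searching are outside the labor force — including those who want a job but have given up searching).
Civilian working-age population = 158.38 + 131.74 = 290.12 million.
Unemployment rate = 14.82 / 158.38 = 9.36%.
Labor force participation rate = 158.38 / 290.12 = 54.59%.

Unemployment rate ≈ 9.36%; labor force participation rate ≈ 54.59%.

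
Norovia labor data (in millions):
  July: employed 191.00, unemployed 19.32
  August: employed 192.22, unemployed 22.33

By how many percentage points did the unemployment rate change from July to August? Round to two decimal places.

July: labor force = 191.00 + 19.32 = 210.32; u = 19.32/210.32 = 9.19%.
August: labor force = 192.22 + 22.33 = 214.55; u = 22.33/214.55 = 10.41%.
Change = 10.41% − 9.19% = +1.22 pp.

The unemployment rate changed by +1.22 percentage points.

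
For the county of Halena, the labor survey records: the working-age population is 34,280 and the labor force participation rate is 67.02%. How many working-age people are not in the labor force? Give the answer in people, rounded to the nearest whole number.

Share not in the labor force = 1 − 0.6702 = 0.3298.
Not in labor force = 0.3298 × 34,280 ≈ 11,306.

About 11,306 are not in the labor force.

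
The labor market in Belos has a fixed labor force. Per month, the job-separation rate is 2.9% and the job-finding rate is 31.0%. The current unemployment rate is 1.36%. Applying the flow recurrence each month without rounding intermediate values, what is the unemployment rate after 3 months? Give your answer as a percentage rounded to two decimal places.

With a fixed labor force, u_{t+1} = u_t + s·(1−u_t) − f·u_t = u_t·(1−s−f) + s.
Here 1−s−f = 0.661 and s = 0.029.
u_1 = 0.013600 × 0.661 + 0.029 = 0.037990.
u_2 = 0.037990 × 0.661 + 0.029 = 0.054111.
u_3 = 0.054111 × 0.661 + 0.029 = 0.064767.

Unemployment rate after three months ≈ 6.48%.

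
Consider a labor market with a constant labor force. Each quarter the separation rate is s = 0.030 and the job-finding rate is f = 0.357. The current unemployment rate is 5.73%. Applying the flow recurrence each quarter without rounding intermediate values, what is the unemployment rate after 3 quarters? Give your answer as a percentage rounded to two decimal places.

Unemployment rate after three quarters ≈ 7.29%.

With a fixed labor force, u_{t+1} = u_t + s·(1−u_t) − f·u_t = u_t·(1−s−f) + s.
Here 1−s−f = 0.613 and s = 0.030.
u_1 = 0.057300 × 0.613 + 0.030 = 0.065125.
u_2 = 0.065125 × 0.613 + 0.030 = 0.069922.
u_3 = 0.069922 × 0.613 + 0.030 = 0.072862.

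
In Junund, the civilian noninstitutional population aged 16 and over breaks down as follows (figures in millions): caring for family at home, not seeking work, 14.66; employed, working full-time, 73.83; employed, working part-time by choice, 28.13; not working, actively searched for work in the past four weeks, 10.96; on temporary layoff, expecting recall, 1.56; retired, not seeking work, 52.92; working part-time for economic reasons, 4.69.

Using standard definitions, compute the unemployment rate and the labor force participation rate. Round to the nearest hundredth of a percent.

Employed = 73.83 + 28.13 + 4.69 = 106.65 million (anyone who worked, including part-time for economic reasons, counts as employed).
Unemployed = 10.96 + 1.56 = 12.52 million (jobless and actively searching, or on temporary layoff).
Labor force = 106.65 + 12.52 = 119.17 million.
Not in labor force = 14.66 + 52.92 = 67.58 million (those not working and not actively searching are outside the labor force).
Civilian working-age population = 119.17 + 67.58 = 186.75 million.
Unemployment rate = 12.52 / 119.17 = 10.51%.
Labor force participation rate = 119.17 / 186.75 = 63.81%.

Unemployment rate ≈ 10.51%; labor force participation rate ≈ 63.81%.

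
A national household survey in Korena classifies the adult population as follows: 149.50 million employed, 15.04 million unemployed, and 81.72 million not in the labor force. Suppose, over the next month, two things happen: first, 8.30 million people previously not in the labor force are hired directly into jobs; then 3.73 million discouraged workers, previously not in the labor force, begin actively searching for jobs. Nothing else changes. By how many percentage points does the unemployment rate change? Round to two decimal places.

Initially, labor force = 149.50 + 15.04 = 164.54 million, so u = 15.04/164.54 = 9.14%.
After the first change, employed and labor force both rise by 8.30; unemployed unchanged → E = 157.80, U = 15.04, labor force = 172.84 million.
After the second change, unemployed and labor force both rise by 3.73 → E = 157.80, U = 18.77, labor force = 176.57 million.
New unemployment rate = 18.77 / 176.57 = 10.63%.
Change = 10.63% − 9.14% = +1.49 percentage points.

The unemployment rate changes by +1.49 percentage points.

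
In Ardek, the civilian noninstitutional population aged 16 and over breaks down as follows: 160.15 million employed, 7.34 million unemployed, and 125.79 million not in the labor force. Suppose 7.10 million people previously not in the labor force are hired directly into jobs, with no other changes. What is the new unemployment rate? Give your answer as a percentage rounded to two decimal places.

Initially, labor force = 160.15 + 7.34 = 167.49 million, so u = 7.34/167.49 = 4.38%.
After the change, employed and labor force both rise by 7.10; unemployed unchanged → E = 167.25, U = 7.34, labor force = 174.59 million.
New unemployment rate = 7.34 / 174.59 = 4.20%.

New unemployment rate ≈ 4.20%.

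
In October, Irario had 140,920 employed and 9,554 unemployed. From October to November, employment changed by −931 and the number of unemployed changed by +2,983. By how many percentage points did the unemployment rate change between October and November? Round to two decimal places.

The unemployment rate changed by +1.87 percentage points.

October: labor force = 140,920 + 9,554 = 150,474; u = 9,554/150,474 = 6.35%.
November: labor force = 139,989 + 12,537 = 152,526; u = 12,537/152,526 = 8.22%.
Change = 8.22% − 6.35% = +1.87 pp.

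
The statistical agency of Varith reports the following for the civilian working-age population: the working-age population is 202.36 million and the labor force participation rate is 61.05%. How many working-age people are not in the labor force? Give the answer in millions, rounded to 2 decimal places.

Share not in the labor force = 1 − 0.6105 = 0.3895.
Not in labor force = 0.3895 × 202.36 ≈ 78.82 million.

About 78.82 million are not in the labor force.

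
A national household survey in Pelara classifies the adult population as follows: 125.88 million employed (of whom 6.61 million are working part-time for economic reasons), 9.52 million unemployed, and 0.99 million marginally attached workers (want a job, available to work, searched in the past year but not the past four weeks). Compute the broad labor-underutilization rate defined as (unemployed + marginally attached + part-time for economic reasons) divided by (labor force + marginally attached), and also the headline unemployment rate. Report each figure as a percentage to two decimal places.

Labor force = 125.88 + 9.52 = 135.40 million.
Numerator = 9.52 + 0.99 + 6.61 = 17.12 million.
Denominator = 135.40 + 0.99 = 136.39 million.
Broad rate = 17.12 / 136.39 = 12.55%.
Headline unemployment rate = 9.52 / 135.40 = 7.03%.

Broad underutilization rate ≈ 12.55%; headline unemployment rate ≈ 7.03%.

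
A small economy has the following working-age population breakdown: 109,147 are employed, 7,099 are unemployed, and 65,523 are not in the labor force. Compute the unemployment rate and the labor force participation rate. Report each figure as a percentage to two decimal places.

Labor force = employed + unemployed = 109,147 + 7,099 = 116,246.
Working-age population = 116,246 + 65,523 = 181,769.
Unemployment rate = 7,099 / 116,246 = 6.11%.
Labor force participation rate = 116,246 / 181,769 = 63.95%.

Unemployment rate ≈ 6.11%; labor force participation rate ≈ 63.95%.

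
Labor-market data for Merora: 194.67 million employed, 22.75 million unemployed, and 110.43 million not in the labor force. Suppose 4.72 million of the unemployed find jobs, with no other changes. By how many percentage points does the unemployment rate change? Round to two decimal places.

Initially, labor force = 194.67 + 22.75 = 217.42 million, so u = 22.75/217.42 = 10.46%.
After the change, unemployed falls and employed rises by 4.72; labor force unchanged → E = 199.39, U = 18.03, labor force = 217.42 million.
New unemployment rate = 18.03 / 217.42 = 8.29%.
Change = 8.29% − 10.46% = −2.17 percentage points.

The unemployment rate changes by −2.17 percentage points.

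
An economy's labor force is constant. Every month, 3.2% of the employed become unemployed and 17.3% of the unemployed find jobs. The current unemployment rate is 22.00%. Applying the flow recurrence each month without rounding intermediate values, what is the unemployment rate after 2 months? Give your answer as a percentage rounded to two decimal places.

Unemployment rate after two months ≈ 19.65%.

With a fixed labor force, u_{t+1} = u_t + s·(1−u_t) − f·u_t = u_t·(1−s−f) + s.
Here 1−s−f = 0.795 and s = 0.032.
u_1 = 0.220000 × 0.795 + 0.032 = 0.206900.
u_2 = 0.206900 × 0.795 + 0.032 = 0.196486.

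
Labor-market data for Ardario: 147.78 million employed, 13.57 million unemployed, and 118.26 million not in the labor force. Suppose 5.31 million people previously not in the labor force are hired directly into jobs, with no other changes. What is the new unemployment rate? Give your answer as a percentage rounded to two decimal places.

Initially, labor force = 147.78 + 13.57 = 161.35 million, so u = 13.57/161.35 = 8.41%.
After the change, employed and labor force both rise by 5.31; unemployed unchanged → E = 153.09, U = 13.57, labor force = 166.66 million.
New unemployment rate = 13.57 / 166.66 = 8.14%.

New unemployment rate ≈ 8.14%.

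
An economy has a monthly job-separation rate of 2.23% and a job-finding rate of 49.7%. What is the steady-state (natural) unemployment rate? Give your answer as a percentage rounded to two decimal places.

At steady state the flows balance: s·E = f·U, so U/(E+U) = s/(s+f).
u* = 2.23 / (2.23 + 49.7) = 2.23 / 51.93 = 4.29%.

Steady-state unemployment rate ≈ 4.29%.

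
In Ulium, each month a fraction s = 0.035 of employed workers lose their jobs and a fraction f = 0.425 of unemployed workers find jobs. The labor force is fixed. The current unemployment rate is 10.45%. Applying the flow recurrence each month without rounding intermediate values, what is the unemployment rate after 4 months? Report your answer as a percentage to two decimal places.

With a fixed labor force, u_{t+1} = u_t + s·(1−u_t) − f·u_t = u_t·(1−s−f) + s.
Here 1−s−f = 0.540 and s = 0.035.
u_1 = 0.104500 × 0.540 + 0.035 = 0.091430.
u_2 = 0.091430 × 0.540 + 0.035 = 0.084372.
u_3 = 0.084372 × 0.540 + 0.035 = 0.080561.
u_4 = 0.080561 × 0.540 + 0.035 = 0.078503.

Unemployment rate after four months ≈ 7.85%.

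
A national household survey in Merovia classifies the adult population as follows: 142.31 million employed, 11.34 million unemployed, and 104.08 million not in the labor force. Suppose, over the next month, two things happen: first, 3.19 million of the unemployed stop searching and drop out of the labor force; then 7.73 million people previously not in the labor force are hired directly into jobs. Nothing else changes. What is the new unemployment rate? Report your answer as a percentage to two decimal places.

Initially, labor force = 142.31 + 11.34 = 153.65 million, so u = 11.34/153.65 = 7.38%.
After the first change, unemployed and labor force both fall by 3.19 → E = 142.31, U = 8.15, labor force = 150.46 million.
After the second change, employed and labor force both rise by 7.73; unemployed unchanged → E = 150.04, U = 8.15, labor force = 158.19 million.
New unemployment rate = 8.15 / 158.19 = 5.15%.

New unemployment rate ≈ 5.15%.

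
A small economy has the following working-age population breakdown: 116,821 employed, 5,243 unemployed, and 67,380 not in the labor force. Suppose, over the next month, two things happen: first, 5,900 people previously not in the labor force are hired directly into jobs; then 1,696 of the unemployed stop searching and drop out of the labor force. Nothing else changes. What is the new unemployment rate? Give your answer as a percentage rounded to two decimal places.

Initially, labor force = 116,821 + 5,243 = 122,064, so u = 5,243/122,064 = 4.30%.
After the first change, employed and labor force both rise by 5,900; unemployed unchanged → E = 122,721, U = 5,243, labor force = 127,964.
After the second change, unemployed and labor force both fall by 1,696 → E = 122,721, U = 3,547, labor force = 126,268.
New unemployment rate = 3,547 / 126,268 = 2.81%.

New unemployment rate ≈ 2.81%.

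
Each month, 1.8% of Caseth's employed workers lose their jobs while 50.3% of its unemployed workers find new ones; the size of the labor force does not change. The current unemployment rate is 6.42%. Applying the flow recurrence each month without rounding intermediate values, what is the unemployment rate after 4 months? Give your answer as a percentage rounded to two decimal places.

Unemployment rate after four months ≈ 3.61%.

With a fixed labor force, u_{t+1} = u_t + s·(1−u_t) − f·u_t = u_t·(1−s−f) + s.
Here 1−s−f = 0.479 and s = 0.018.
u_1 = 0.064200 × 0.479 + 0.018 = 0.048752.
u_2 = 0.048752 × 0.479 + 0.018 = 0.041352.
u_3 = 0.041352 × 0.479 + 0.018 = 0.037808.
u_4 = 0.037808 × 0.479 + 0.018 = 0.036110.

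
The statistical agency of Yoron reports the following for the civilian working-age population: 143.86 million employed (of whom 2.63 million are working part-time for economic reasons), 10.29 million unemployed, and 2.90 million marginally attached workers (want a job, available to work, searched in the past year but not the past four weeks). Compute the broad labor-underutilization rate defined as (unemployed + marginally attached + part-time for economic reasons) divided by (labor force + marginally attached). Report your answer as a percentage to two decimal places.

Broad underutilization rate ≈ 10.07%.

Labor force = 143.86 + 10.29 = 154.15 million.
Numerator = 10.29 + 2.90 + 2.63 = 15.82 million.
Denominator = 154.15 + 2.90 = 157.05 million.
Broad rate = 15.82 / 157.05 = 10.07%.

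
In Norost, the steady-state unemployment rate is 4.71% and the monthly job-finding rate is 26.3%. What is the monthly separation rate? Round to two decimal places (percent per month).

From u* = s/(s+f): s = u·f/(1−u).
s = 0.0471 × 26.3 / (1 − 0.0471) = 1.2387 / 0.9529 ≈ 1.30% per month.

Separation rate ≈ 1.30% per month.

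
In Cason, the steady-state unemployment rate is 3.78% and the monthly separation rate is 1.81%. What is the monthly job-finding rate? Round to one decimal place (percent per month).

Job-finding rate ≈ 46.1% per month.

From u* = s/(s+f): f = s·(1−u)/u.
f = 1.81 × (1 − 0.0378) / 0.0378 = 1.7416 / 0.0378 ≈ 46.1% per month.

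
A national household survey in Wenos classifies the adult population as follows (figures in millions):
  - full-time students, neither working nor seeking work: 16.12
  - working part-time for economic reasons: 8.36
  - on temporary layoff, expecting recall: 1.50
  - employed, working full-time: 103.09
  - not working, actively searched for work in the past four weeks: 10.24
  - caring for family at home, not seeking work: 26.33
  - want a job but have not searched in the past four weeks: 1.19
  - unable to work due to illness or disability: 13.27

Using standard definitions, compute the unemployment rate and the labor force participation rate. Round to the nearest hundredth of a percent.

Employed = 8.36 + 103.09 = 111.45 million (anyone who worked, including part-time for economic reasons, counts as employed).
Unemployed = 1.50 + 10.24 = 11.74 million (jobless and actively searching, or on temporary layoff).
Labor force = 111.45 + 11.74 = 123.19 million.
Not in labor force = 16.12 + 26.33 + 1.19 + 13.27 = 56.91 million (those not working and not actively searching are outside the labor force — including those who want a job but have given up searching).
Civilian working-age population = 123.19 + 56.91 = 180.10 million.
Unemployment rate = 11.74 / 123.19 = 9.53%.
Labor force participation rate = 123.19 / 180.10 = 68.40%.

Unemployment rate ≈ 9.53%; labor force participation rate ≈ 68.40%.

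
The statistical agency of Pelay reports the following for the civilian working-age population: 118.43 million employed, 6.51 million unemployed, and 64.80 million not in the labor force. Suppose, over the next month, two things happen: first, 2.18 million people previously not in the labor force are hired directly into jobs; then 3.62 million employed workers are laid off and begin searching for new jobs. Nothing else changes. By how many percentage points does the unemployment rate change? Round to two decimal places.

The unemployment rate changes by +2.76 percentage points.

Initially, labor force = 118.43 + 6.51 = 124.94 million, so u = 6.51/124.94 = 5.21%.
After the first change, employed and labor force both rise by 2.18; unemployed unchanged → E = 120.61, U = 6.51, labor force = 127.12 million.
After the second change, employed falls and unemployed rises by 3.62; labor force unchanged → E = 116.99, U = 10.13, labor force = 127.12 million.
New unemployment rate = 10.13 / 127.12 = 7.97%.
Change = 7.97% − 5.21% = +2.76 percentage points.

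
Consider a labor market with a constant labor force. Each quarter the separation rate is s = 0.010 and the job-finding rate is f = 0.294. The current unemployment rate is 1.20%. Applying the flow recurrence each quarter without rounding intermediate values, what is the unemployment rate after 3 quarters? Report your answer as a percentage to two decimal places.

With a fixed labor force, u_{t+1} = u_t + s·(1−u_t) − f·u_t = u_t·(1−s−f) + s.
Here 1−s−f = 0.696 and s = 0.010.
u_1 = 0.012000 × 0.696 + 0.010 = 0.018352.
u_2 = 0.018352 × 0.696 + 0.010 = 0.022773.
u_3 = 0.022773 × 0.696 + 0.010 = 0.025850.

Unemployment rate after three quarters ≈ 2.59%.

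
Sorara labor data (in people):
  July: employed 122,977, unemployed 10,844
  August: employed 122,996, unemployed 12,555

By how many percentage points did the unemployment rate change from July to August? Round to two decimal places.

The unemployment rate changed by +1.16 percentage points.

July: labor force = 122,977 + 10,844 = 133,821; u = 10,844/133,821 = 8.10%.
August: labor force = 122,996 + 12,555 = 135,551; u = 12,555/135,551 = 9.26%.
Change = 9.26% − 8.10% = +1.16 pp.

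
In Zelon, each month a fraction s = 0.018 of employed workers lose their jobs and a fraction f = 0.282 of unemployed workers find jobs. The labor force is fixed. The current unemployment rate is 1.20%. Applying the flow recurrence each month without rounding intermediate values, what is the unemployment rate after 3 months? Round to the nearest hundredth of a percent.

Unemployment rate after three months ≈ 4.35%.

With a fixed labor force, u_{t+1} = u_t + s·(1−u_t) − f·u_t = u_t·(1−s−f) + s.
Here 1−s−f = 0.700 and s = 0.018.
u_1 = 0.012000 × 0.700 + 0.018 = 0.026400.
u_2 = 0.026400 × 0.700 + 0.018 = 0.036480.
u_3 = 0.036480 × 0.700 + 0.018 = 0.043536.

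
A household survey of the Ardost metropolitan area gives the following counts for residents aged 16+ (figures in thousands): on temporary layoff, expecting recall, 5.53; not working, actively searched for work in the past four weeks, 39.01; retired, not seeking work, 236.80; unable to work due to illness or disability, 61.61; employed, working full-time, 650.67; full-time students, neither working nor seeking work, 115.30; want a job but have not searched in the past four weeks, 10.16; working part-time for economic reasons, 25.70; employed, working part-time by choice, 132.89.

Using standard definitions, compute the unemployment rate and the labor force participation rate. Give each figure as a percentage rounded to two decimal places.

Employed = 650.67 + 25.70 + 132.89 = 809.26 thousand (anyone who worked, including part-time for economic reasons, counts as employed).
Unemployed = 5.53 + 39.01 = 44.54 thousand (jobless and actively searching, or on temporary layoff).
Labor force = 809.26 + 44.54 = 853.80 thousand.
Not in labor force = 236.80 + 61.61 + 115.30 + 10.16 = 423.87 thousand (those not working and not actively searching are outside the labor force — including those who want a job but have given up searching).
Civilian working-age population = 853.80 + 423.87 = 1,277.67 thousand.
Unemployment rate = 44.54 / 853.80 = 5.22%.
Labor force participation rate = 853.80 / 1,277.67 = 66.82%.

Unemployment rate ≈ 5.22%; labor force participation rate ≈ 66.82%.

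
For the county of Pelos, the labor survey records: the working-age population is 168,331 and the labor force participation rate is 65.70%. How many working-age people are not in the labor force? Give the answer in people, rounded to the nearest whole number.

About 57,738 are not in the labor force.

Share not in the labor force = 1 − 0.6570 = 0.3430.
Not in labor force = 0.3430 × 168,331 ≈ 57,738.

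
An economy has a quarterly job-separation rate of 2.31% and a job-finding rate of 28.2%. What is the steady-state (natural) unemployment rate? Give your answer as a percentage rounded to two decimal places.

At steady state the flows balance: s·E = f·U, so U/(E+U) = s/(s+f).
u* = 2.31 / (2.31 + 28.2) = 2.31 / 30.51 = 7.57%.

Steady-state unemployment rate ≈ 7.57%.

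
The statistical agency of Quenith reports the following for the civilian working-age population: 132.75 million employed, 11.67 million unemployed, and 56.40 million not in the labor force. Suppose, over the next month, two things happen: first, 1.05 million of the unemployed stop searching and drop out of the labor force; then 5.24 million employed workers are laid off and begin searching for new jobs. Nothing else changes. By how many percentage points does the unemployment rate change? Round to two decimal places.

Initially, labor force = 132.75 + 11.67 = 144.42 million, so u = 11.67/144.42 = 8.08%.
After the first change, unemployed and labor force both fall by 1.05 → E = 132.75, U = 10.62, labor force = 143.37 million.
After the second change, employed falls and unemployed rises by 5.24; labor force unchanged → E = 127.51, U = 15.86, labor force = 143.37 million.
New unemployment rate = 15.86 / 143.37 = 11.06%.
Change = 11.06% − 8.08% = +2.98 percentage points.

The unemployment rate changes by +2.98 percentage points.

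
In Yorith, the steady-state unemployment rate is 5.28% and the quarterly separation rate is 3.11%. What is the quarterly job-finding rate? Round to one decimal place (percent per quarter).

Job-finding rate ≈ 55.8% per quarter.

From u* = s/(s+f): f = s·(1−u)/u.
f = 3.11 × (1 − 0.0528) / 0.0528 = 2.9458 / 0.0528 ≈ 55.8% per quarter.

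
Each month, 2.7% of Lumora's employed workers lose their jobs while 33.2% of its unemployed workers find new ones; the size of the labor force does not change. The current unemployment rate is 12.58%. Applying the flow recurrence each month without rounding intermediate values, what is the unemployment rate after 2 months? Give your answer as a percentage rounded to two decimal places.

Unemployment rate after two months ≈ 9.60%.

With a fixed labor force, u_{t+1} = u_t + s·(1−u_t) − f·u_t = u_t·(1−s−f) + s.
Here 1−s−f = 0.641 and s = 0.027.
u_1 = 0.125800 × 0.641 + 0.027 = 0.107638.
u_2 = 0.107638 × 0.641 + 0.027 = 0.095996.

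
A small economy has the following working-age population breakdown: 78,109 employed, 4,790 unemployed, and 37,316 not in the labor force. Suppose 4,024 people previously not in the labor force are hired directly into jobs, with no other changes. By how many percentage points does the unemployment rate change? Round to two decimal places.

The unemployment rate changes by −0.27 percentage points.

Initially, labor force = 78,109 + 4,790 = 82,899, so u = 4,790/82,899 = 5.78%.
After the change, employed and labor force both rise by 4,024; unemployed unchanged → E = 82,133, U = 4,790, labor force = 86,923.
New unemployment rate = 4,790 / 86,923 = 5.51%.
Change = 5.51% − 5.78% = −0.27 percentage points.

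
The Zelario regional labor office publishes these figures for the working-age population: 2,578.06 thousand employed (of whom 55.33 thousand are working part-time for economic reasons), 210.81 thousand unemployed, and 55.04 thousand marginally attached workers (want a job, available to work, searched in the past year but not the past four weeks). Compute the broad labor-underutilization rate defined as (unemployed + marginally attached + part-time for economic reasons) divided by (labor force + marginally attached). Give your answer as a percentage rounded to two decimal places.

Broad underutilization rate ≈ 11.29%.

Labor force = 2,578.06 + 210.81 = 2,788.87 thousand.
Numerator = 210.81 + 55.04 + 55.33 = 321.18 thousand.
Denominator = 2,788.87 + 55.04 = 2,843.91 thousand.
Broad rate = 321.18 / 2,843.91 = 11.29%.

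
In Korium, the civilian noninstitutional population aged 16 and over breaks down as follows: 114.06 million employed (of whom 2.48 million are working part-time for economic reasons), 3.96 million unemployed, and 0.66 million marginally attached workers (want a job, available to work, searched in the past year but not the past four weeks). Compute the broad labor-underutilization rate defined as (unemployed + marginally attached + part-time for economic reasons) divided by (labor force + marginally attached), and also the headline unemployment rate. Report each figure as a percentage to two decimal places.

Labor force = 114.06 + 3.96 = 118.02 million.
Numerator = 3.96 + 0.66 + 2.48 = 7.10 million.
Denominator = 118.02 + 0.66 = 118.68 million.
Broad rate = 7.10 / 118.68 = 5.98%.
Headline unemployment rate = 3.96 / 118.02 = 3.36%.

Broad underutilization rate ≈ 5.98%; headline unemployment rate ≈ 3.36%.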